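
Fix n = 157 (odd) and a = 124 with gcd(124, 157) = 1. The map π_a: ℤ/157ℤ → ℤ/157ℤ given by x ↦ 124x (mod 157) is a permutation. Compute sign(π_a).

Start at x=9: 9 → 17 → 67 → 144 → 115 → 130 → 106 → … (one orbit).
Cycle type of π: 39×4 + 1; total 5 cycles.
With 5 cycles on 157 points, sign = (−1)^{157−5} = +1.

+1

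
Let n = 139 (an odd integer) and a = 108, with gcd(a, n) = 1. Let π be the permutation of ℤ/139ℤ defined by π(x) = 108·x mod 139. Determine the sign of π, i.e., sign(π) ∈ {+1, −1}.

Start at x=64: 64 → 101 → 66 → 39 → 42 → 88 → 52 → … (one orbit).
Decompose π into cycles: lengths [138, 1] (2 cycles, including the fixed point 0).
Σ(ℓ_i−1) = 139−2 = 137; sign = (−1)^137 = -1.

-1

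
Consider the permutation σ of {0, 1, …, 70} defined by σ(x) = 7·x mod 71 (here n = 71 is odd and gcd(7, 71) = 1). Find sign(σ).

-1

Trace 24: π^k(24) = [24, 26, 40, 67, 43, 17, 48] for k=0..6.
The orbit structure of x ↦ 7x mod 71: 2 orbits of sizes [70, 1].
With 2 cycles on 71 points, sign = (−1)^{71−2} = -1.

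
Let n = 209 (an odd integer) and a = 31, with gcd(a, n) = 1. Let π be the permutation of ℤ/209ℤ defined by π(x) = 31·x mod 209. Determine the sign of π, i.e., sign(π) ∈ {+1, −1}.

Start at x=113: 113 → 159 → 122 → 20 → 202 → 201 → 170 → … (one orbit).
π_31 has 12 disjoint cycles with lengths [30, 30, 30, 30, 30, 30, 6, 6, 6, 5, 5, 1] on {0,…,208}.
sign(π) = (−1)^{n − #cycles} = (−1)^{209−12} = (−1)^197 = -1.
Check: (31/209) = -1 by Zolotarev.

-1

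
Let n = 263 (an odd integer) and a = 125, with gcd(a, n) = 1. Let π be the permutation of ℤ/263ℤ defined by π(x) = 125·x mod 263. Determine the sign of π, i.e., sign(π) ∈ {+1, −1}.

Orbit of 115 under x↦125x: [115, 173, 59, 11, 60, 136, 168]… (length divides ord_263(125)).
π_125 has 2 disjoint cycles with lengths [262, 1] on {0,…,262}.
2 cycles on 263: each ℓ→(−1)^(ℓ−1), product (−1)^261 = -1.
Check: (125/263) = -1 by Zolotarev.

-1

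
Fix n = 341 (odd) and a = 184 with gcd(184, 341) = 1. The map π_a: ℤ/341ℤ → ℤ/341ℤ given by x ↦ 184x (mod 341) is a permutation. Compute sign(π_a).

Start at x=225: 225 → 139 → 1 → 184 → 97 → 116 → 202 → … (one orbit).
Cycle type of π: 10×34 + 1; total 35 cycles.
sign(π) = (−1)^{n − #cycles} = (−1)^{341−35} = (−1)^306 = +1.
The Jacobi symbol (184|341) = +1 (Zolotarev) agrees.

+1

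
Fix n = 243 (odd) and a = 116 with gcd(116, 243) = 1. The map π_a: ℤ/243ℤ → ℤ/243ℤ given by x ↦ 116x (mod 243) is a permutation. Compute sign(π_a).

-1

Orbit of 116 under x↦116x: [116, 91, 107, 19, 17, 28, 89]… (length divides ord_243(116)).
Cycle lengths of π_116 on ℤ/243ℤ: [54, 54, 54, 18, 18, 18, 6, 6, 6, 2, 2, 2, 2, 1]; 14 cycles in total.
Σ(ℓ_i−1) = 243−14 = 229; sign = (−1)^229 = -1.
Check: (116/243) = -1 by Zolotarev.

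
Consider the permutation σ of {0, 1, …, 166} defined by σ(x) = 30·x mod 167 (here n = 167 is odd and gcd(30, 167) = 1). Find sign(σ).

-1

Start at x=64: 64 → 83 → 152 → 51 → 27 → 142 → 85 → … (one orbit).
2 cycles of lengths [166, 1].
sign(π) = (−1)^{n − #cycles} = (−1)^{167−2} = (−1)^165 = -1.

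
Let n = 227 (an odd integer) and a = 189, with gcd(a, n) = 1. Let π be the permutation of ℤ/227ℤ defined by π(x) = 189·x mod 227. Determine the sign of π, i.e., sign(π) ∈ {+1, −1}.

+1

Orbit of 186 under x↦189x: [186, 196, 43, 182, 121, 169, 161]… (length divides ord_227(189)).
Cycle type of π: 113×2 + 1; total 3 cycles.
Σ(ℓ_i−1) = 227−3 = 224; sign = (−1)^224 = +1.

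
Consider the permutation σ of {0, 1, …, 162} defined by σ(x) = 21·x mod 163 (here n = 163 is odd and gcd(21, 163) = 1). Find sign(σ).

+1

Orbit of 58 under x↦21x: [58, 77, 150, 53, 135, 64, 40]… (length divides ord_163(21)).
7 cycles of lengths [27, 27, 27, 27, 27, 27, 1].
sign(π) = (−1)^{n − #cycles} = (−1)^{163−7} = (−1)^156 = +1.
(21|163)_J = +1 (Zolotarev's lemma cross-check).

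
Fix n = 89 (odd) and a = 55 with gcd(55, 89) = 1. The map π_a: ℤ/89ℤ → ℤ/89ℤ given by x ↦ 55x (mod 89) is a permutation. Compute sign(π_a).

+1

Trace 1: π^k(1) = [1, 55, 88, 34] for k=0..3.
π_55 has 23 disjoint cycles with lengths [4, 4, 4, 4, 4, 4, 4, 4, 4, 4, 4, 4, 4, 4, 4, 4, 4, 4, 4, 4, 4, 4, 1] on {0,…,88}.
With 23 cycles on 89 points, sign = (−1)^{89−23} = +1.
Check: (55/89) = +1 by Zolotarev.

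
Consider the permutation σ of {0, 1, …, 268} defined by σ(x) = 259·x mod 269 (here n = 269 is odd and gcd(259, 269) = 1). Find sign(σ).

-1

Orbit of 211 under x↦259x: [211, 42, 118, 165, 233, 91, 166]… (length divides ord_269(259)).
2 cycles of lengths [268, 1].
With 2 cycles on 269 points, sign = (−1)^{269−2} = -1.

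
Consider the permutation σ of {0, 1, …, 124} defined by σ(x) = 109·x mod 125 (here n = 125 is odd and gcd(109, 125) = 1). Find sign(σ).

+1

Start at x=31: 31 → 4 → 61 → 24 → 116 → 19 → 71 → … (one orbit).
π_109 has 7 disjoint cycles with lengths [50, 50, 10, 10, 2, 2, 1] on {0,…,124}.
Σ(ℓ_i−1) = 125−7 = 118; sign = (−1)^118 = +1.
Check: (109/125) = +1 by Zolotarev.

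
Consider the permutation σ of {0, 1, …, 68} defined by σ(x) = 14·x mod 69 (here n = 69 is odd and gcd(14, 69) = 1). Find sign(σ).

Trace 58: π^k(58) = [58, 53, 52, 38, 49, 65, 13] for k=0..6.
Decompose π into cycles: lengths [22, 22, 22, 2, 1] (5 cycles, including the fixed point 0).
5 cycles on 69: each ℓ→(−1)^(ℓ−1), product (−1)^64 = +1.

+1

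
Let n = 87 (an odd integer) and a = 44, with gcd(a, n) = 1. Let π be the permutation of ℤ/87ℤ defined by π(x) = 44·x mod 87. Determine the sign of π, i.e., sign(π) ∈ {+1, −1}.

Trace 14: π^k(14) = [14, 7, 47, 67, 77, 82, 41] for k=0..6.
π_44 has 5 disjoint cycles with lengths [28, 28, 28, 2, 1] on {0,…,86}.
n − c = 87 − 5 = 82; sign = (−1)^82 = +1.

+1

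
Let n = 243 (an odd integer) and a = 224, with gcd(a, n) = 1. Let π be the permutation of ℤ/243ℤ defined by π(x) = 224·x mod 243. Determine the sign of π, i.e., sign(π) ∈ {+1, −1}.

-1

Trace 190: π^k(190) = [190, 35, 64, 242, 19, 125, 55] for k=0..6.
π_224 has 14 disjoint cycles with lengths [54, 54, 54, 18, 18, 18, 6, 6, 6, 2, 2, 2, 2, 1] on {0,…,242}.
With 14 cycles on 243 points, sign = (−1)^{243−14} = -1.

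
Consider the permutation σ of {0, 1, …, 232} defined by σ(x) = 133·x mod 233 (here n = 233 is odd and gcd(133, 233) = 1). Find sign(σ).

Orbit of 207 under x↦133x: [207, 37, 28, 229, 167, 76, 89]… (length divides ord_233(133)).
3 cycles of lengths [116, 116, 1].
With 3 cycles on 233 points, sign = (−1)^{233−3} = +1.

+1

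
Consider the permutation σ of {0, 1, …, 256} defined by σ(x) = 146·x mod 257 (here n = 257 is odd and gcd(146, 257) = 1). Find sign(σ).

+1

Start at x=4: 4 → 70 → 197 → 235 → 129 → 73 → 121 → … (one orbit).
5 cycles of lengths [64, 64, 64, 64, 1].
With 5 cycles on 257 points, sign = (−1)^{257−5} = +1.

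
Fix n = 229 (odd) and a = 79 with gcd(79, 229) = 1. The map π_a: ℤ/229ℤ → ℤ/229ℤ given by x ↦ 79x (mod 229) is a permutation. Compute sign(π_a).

-1

Orbit of 107 under x↦79x: [107, 209, 23, 214, 189, 46, 199]… (length divides ord_229(79)).
Cycle type of π: 228 + 1; total 2 cycles.
2 cycles on 229: each ℓ→(−1)^(ℓ−1), product (−1)^227 = -1.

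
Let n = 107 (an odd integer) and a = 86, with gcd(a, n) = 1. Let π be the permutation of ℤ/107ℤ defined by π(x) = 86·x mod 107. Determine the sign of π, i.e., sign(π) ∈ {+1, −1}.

+1

Orbit of 52 under x↦86x: [52, 85, 34, 35, 14, 27, 75]… (length divides ord_107(86)).
Cycle lengths of π_86 on ℤ/107ℤ: [53, 53, 1]; 3 cycles in total.
sign(π) = (−1)^{n − #cycles} = (−1)^{107−3} = (−1)^104 = +1.
Zolotarev: (86|107) = +1, matching the cycle-count sign.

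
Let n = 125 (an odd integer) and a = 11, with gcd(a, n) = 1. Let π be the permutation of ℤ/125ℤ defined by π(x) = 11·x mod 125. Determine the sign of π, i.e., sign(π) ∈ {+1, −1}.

+1

Trace 76: π^k(76) = [76, 86, 71, 31, 91, 1, 11] for k=0..6.
Cycle lengths of π_11 on ℤ/125ℤ: [25, 25, 25, 25, 5, 5, 5, 5, 1, 1, 1, 1, 1]; 13 cycles in total.
With 13 cycles on 125 points, sign = (−1)^{125−13} = +1.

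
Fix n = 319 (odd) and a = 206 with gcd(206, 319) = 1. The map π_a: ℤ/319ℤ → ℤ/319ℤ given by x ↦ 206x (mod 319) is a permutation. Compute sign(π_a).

Start at x=169: 169 → 43 → 245 → 68 → 291 → 293 → 67 → … (one orbit).
5 cycles of lengths [140, 140, 28, 10, 1].
319 − 5 = 314 transpositions; sign(π) = (−1)^314 = +1.

+1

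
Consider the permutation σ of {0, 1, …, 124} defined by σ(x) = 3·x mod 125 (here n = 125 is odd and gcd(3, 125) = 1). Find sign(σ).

Start at x=68: 68 → 79 → 112 → 86 → 8 → 24 → 72 → … (one orbit).
4 cycles of lengths [100, 20, 4, 1].
125 − 4 = 121 transpositions; sign(π) = (−1)^121 = -1.

-1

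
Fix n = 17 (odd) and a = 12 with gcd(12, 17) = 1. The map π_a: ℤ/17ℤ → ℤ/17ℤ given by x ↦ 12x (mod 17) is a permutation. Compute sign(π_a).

-1

Orbit of 1 under x↦12x: [1, 12, 8, 11, 13, 3, 2]… (length divides ord_17(12)).
Cycle type of π: 16 + 1; total 2 cycles.
17 − 2 = 15 transpositions; sign(π) = (−1)^15 = -1.
Check: (12/17) = -1 by Zolotarev.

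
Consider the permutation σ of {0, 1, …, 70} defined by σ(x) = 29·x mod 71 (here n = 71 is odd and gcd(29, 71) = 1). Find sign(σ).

Start at x=1: 1 → 29 → 60 → 36 → 50 → 30 → 18 → … (one orbit).
The orbit structure of x ↦ 29x mod 71: 3 orbits of sizes [35, 35, 1].
3 cycles on 71: each ℓ→(−1)^(ℓ−1), product (−1)^68 = +1.
(29|71)_J = +1 (Zolotarev's lemma cross-check).

+1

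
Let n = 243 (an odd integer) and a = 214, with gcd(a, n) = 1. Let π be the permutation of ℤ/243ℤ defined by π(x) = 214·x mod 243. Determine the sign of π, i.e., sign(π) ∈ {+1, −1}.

Orbit of 64 under x↦214x: [64, 88, 121, 136, 187, 166, 46]… (length divides ord_243(214)).
Cycle lengths of π_214 on ℤ/243ℤ: [81, 81, 27, 27, 9, 9, 3, 3, 1, 1, 1]; 11 cycles in total.
sign(π) = (−1)^{n − #cycles} = (−1)^{243−11} = (−1)^232 = +1.
Via Zolotarev, sign(π_{214}) = (214|243) = +1.

+1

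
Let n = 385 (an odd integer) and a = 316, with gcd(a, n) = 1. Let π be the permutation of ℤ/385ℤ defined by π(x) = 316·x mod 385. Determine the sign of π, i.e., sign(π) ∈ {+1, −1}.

-1

Start at x=211: 211 → 71 → 106 → 1 → 316 → 141 → 281 → … (one orbit).
Cycle type of π: 10×35 + 1×35; total 70 cycles.
385 − 70 = 315 transpositions; sign(π) = (−1)^315 = -1.
The Jacobi symbol (316|385) = -1 (Zolotarev) agrees.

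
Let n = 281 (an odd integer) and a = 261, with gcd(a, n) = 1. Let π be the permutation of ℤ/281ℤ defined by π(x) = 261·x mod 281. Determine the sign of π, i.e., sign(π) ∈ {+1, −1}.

+1

Trace 211: π^k(211) = [211, 276, 100, 248, 98, 7, 141] for k=0..6.
3 cycles of lengths [140, 140, 1].
n − c = 281 − 3 = 278; sign = (−1)^278 = +1.
The Jacobi symbol (261|281) = +1 (Zolotarev) agrees.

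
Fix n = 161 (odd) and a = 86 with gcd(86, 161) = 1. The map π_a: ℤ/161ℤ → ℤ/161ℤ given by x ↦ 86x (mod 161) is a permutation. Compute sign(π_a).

-1

Orbit of 155 under x↦86x: [155, 128, 60, 8, 44, 81, 43]… (length divides ord_161(86)).
π_86 has 6 disjoint cycles with lengths [66, 66, 22, 3, 3, 1] on {0,…,160}.
With 6 cycles on 161 points, sign = (−1)^{161−6} = -1.
Via Zolotarev, sign(π_{86}) = (86|161) = -1.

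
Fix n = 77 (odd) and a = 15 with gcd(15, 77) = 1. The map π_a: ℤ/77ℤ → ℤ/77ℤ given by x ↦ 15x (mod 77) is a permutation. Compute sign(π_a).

Start at x=71: 71 → 64 → 36 → 1 → 15 → 71 (one orbit).
Cycle type of π: 5×14 + 1×7; total 21 cycles.
n − c = 77 − 21 = 56; sign = (−1)^56 = +1.
Zolotarev: (15|77) = +1, matching the cycle-count sign.

+1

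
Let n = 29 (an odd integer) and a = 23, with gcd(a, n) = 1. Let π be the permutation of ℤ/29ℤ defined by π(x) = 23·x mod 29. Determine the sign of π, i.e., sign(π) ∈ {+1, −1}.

+1

Orbit of 23 under x↦23x: [23, 7, 16, 20, 25, 24, 1]… (length divides ord_29(23)).
The orbit structure of x ↦ 23x mod 29: 5 orbits of sizes [7, 7, 7, 7, 1].
With 5 cycles on 29 points, sign = (−1)^{29−5} = +1.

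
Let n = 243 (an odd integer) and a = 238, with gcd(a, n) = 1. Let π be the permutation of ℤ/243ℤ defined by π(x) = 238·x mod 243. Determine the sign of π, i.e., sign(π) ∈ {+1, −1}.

+1

Orbit of 1 under x↦238x: [1, 238, 25, 118, 139, 34, 73]… (length divides ord_243(238)).
The orbit structure of x ↦ 238x mod 243: 11 orbits of sizes [81, 81, 27, 27, 9, 9, 3, 3, 1, 1, 1].
Σ(ℓ_i−1) = 243−11 = 232; sign = (−1)^232 = +1.
Via Zolotarev, sign(π_{238}) = (238|243) = +1.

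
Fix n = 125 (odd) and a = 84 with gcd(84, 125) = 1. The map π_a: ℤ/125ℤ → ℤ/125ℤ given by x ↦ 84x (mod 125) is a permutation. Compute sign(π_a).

+1

Start at x=56: 56 → 79 → 11 → 49 → 116 → 119 → 121 → … (one orbit).
The orbit structure of x ↦ 84x mod 125: 7 orbits of sizes [50, 50, 10, 10, 2, 2, 1].
7 cycles on 125: each ℓ→(−1)^(ℓ−1), product (−1)^118 = +1.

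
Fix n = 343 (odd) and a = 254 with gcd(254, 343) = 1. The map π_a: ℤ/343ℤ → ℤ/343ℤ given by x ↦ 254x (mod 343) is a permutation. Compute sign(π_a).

Start at x=85: 85 → 324 → 319 → 78 → 261 → 95 → 120 → … (one orbit).
Decompose π into cycles: lengths [147, 147, 21, 21, 3, 3, 1] (7 cycles, including the fixed point 0).
With 7 cycles on 343 points, sign = (−1)^{343−7} = +1.

+1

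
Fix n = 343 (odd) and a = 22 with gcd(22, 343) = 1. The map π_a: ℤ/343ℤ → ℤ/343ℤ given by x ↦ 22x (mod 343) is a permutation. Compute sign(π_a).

Orbit of 71 under x↦22x: [71, 190, 64, 36, 106, 274, 197]… (length divides ord_343(22)).
19 cycles of lengths [49, 49, 49, 49, 49, 49, 7, 7, 7, 7, 7, 7, 1, 1, 1, 1, 1, 1, 1].
sign(π) = (−1)^{n − #cycles} = (−1)^{343−19} = (−1)^324 = +1.

+1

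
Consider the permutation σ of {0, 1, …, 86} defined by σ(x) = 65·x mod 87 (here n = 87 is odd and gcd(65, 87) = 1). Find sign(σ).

Start at x=82: 82 → 23 → 16 → 83 → 1 → 65 → 49 → … (one orbit).
Cycle lengths of π_65 on ℤ/87ℤ: [14, 14, 14, 14, 7, 7, 7, 7, 2, 1]; 10 cycles in total.
n − c = 87 − 10 = 77; sign = (−1)^77 = -1.
Via Zolotarev, sign(π_{65}) = (65|87) = -1.

-1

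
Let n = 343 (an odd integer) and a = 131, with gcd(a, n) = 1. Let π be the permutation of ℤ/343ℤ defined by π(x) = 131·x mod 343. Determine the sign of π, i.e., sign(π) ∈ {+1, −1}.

-1

Start at x=235: 235 → 258 → 184 → 94 → 309 → 5 → 312 → … (one orbit).
The orbit structure of x ↦ 131x mod 343: 4 orbits of sizes [294, 42, 6, 1].
n − c = 343 − 4 = 339; sign = (−1)^339 = -1.
The Jacobi symbol (131|343) = -1 (Zolotarev) agrees.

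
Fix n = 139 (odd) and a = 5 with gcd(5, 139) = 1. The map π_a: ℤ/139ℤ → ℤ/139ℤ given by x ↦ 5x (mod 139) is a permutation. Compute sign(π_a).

Start at x=71: 71 → 77 → 107 → 118 → 34 → 31 → 16 → … (one orbit).
π_5 has 3 disjoint cycles with lengths [69, 69, 1] on {0,…,138}.
139 − 3 = 136 transpositions; sign(π) = (−1)^136 = +1.
Via Zolotarev, sign(π_{5}) = (5|139) = +1.

+1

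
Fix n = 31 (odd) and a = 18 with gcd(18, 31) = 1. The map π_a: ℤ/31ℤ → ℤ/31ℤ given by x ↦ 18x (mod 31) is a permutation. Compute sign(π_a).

Trace 1: π^k(1) = [1, 18, 14, 4, 10, 25, 16] for k=0..6.
Decompose π into cycles: lengths [15, 15, 1] (3 cycles, including the fixed point 0).
Σ(ℓ_i−1) = 31−3 = 28; sign = (−1)^28 = +1.

+1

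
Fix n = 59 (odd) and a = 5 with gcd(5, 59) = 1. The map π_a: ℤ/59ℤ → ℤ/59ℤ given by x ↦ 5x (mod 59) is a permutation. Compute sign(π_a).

Start at x=25: 25 → 7 → 35 → 57 → 49 → 9 → 45 → … (one orbit).
The orbit structure of x ↦ 5x mod 59: 3 orbits of sizes [29, 29, 1].
59 − 3 = 56 transpositions; sign(π) = (−1)^56 = +1.
Via Zolotarev, sign(π_{5}) = (5|59) = +1.

+1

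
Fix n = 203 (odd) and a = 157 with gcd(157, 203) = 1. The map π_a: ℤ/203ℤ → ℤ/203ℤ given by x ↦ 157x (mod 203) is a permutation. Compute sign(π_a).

+1

Start at x=30: 30 → 41 → 144 → 75 → 1 → 157 → 86 → … (one orbit).
Cycle type of π: 12×14 + 6 + 4×7 + 1; total 23 cycles.
With 23 cycles on 203 points, sign = (−1)^{203−23} = +1.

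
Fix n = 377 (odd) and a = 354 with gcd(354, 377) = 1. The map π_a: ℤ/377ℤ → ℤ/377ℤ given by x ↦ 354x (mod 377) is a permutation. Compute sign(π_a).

+1

Orbit of 204 under x↦354x: [204, 209, 94, 100, 339, 120, 256]… (length divides ord_377(354)).
Cycle lengths of π_354 on ℤ/377ℤ: [42, 42, 42, 42, 42, 42, 42, 42, 14, 14, 3, 3, 3, 3, 1]; 15 cycles in total.
sign(π) = (−1)^{n − #cycles} = (−1)^{377−15} = (−1)^362 = +1.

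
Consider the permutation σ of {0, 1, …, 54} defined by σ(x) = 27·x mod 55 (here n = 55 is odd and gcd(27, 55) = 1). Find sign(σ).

Orbit of 37 under x↦27x: [37, 9, 23, 16, 47, 4, 53]… (length divides ord_55(27)).
π_27 has 6 disjoint cycles with lengths [20, 20, 5, 5, 4, 1] on {0,…,54}.
6 cycles on 55: each ℓ→(−1)^(ℓ−1), product (−1)^49 = -1.
The Jacobi symbol (27|55) = -1 (Zolotarev) agrees.

-1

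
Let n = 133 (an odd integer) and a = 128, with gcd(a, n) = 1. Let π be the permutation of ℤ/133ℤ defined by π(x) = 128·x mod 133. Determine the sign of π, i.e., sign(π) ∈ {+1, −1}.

Orbit of 128 under x↦128x: [128, 25, 8, 93, 67, 64, 79]… (length divides ord_133(128)).
Decompose π into cycles: lengths [18, 18, 18, 18, 18, 18, 18, 3, 3, 1] (10 cycles, including the fixed point 0).
With 10 cycles on 133 points, sign = (−1)^{133−10} = -1.
Via Zolotarev, sign(π_{128}) = (128|133) = -1.

-1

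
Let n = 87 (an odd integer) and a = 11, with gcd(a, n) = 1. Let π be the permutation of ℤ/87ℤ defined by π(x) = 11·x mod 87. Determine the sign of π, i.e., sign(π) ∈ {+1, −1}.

+1

Start at x=41: 41 → 16 → 2 → 22 → 68 → 52 → 50 → … (one orbit).
Cycle type of π: 28×3 + 2 + 1; total 5 cycles.
87 − 5 = 82 transpositions; sign(π) = (−1)^82 = +1.
Check: (11/87) = +1 by Zolotarev.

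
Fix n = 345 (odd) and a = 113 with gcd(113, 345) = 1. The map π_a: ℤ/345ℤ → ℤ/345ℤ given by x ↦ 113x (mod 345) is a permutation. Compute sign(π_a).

Trace 124: π^k(124) = [124, 212, 151, 158, 259, 287, 1] for k=0..6.
The orbit structure of x ↦ 113x mod 345: 14 orbits of sizes [44, 44, 44, 44, 44, 44, 22, 22, 22, 4, 4, 4, 2, 1].
sign(π) = (−1)^{n − #cycles} = (−1)^{345−14} = (−1)^331 = -1.
Via Zolotarev, sign(π_{113}) = (113|345) = -1.

-1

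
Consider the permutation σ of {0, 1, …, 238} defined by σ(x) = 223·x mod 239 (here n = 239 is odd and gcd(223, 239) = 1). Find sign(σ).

Orbit of 64 under x↦223x: [64, 171, 132, 39, 93, 185, 147]… (length divides ord_239(223)).
π_223 has 2 disjoint cycles with lengths [238, 1] on {0,…,238}.
With 2 cycles on 239 points, sign = (−1)^{239−2} = -1.

-1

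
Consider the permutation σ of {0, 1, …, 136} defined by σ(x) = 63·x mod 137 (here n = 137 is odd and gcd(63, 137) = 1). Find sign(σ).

+1

Start at x=88: 88 → 64 → 59 → 18 → 38 → 65 → 122 → … (one orbit).
Decompose π into cycles: lengths [34, 34, 34, 34, 1] (5 cycles, including the fixed point 0).
n − c = 137 − 5 = 132; sign = (−1)^132 = +1.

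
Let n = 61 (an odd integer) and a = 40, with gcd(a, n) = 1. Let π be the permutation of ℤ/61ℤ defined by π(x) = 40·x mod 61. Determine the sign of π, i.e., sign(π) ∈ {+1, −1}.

-1

Start at x=29: 29 → 1 → 40 → 14 → 11 → 13 → 32 → … (one orbit).
Decompose π into cycles: lengths [12, 12, 12, 12, 12, 1] (6 cycles, including the fixed point 0).
61 − 6 = 55 transpositions; sign(π) = (−1)^55 = -1.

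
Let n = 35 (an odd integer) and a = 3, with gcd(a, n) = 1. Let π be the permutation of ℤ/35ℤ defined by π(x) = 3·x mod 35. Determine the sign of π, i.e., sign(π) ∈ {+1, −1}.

+1

Trace 9: π^k(9) = [9, 27, 11, 33, 29, 17, 16] for k=0..6.
Cycle lengths of π_3 on ℤ/35ℤ: [12, 12, 6, 4, 1]; 5 cycles in total.
n − c = 35 − 5 = 30; sign = (−1)^30 = +1.
Via Zolotarev, sign(π_{3}) = (3|35) = +1.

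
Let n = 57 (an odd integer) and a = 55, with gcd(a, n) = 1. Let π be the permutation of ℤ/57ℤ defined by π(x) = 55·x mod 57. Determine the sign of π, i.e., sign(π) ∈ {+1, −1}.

+1

Start at x=4: 4 → 49 → 16 → 25 → 7 → 43 → 28 → … (one orbit).
9 cycles of lengths [9, 9, 9, 9, 9, 9, 1, 1, 1].
sign(π) = (−1)^{n − #cycles} = (−1)^{57−9} = (−1)^48 = +1.
The Jacobi symbol (55|57) = +1 (Zolotarev) agrees.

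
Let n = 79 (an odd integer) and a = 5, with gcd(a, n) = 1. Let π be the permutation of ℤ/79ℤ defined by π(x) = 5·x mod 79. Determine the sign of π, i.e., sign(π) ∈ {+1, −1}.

+1

Start at x=62: 62 → 73 → 49 → 8 → 40 → 42 → 52 → … (one orbit).
π_5 has 3 disjoint cycles with lengths [39, 39, 1] on {0,…,78}.
n − c = 79 − 3 = 76; sign = (−1)^76 = +1.
(5|79)_J = +1 (Zolotarev's lemma cross-check).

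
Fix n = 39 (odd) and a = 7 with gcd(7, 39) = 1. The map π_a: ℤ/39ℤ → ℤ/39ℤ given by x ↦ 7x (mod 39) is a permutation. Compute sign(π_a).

-1

Start at x=22: 22 → 37 → 25 → 19 → 16 → 34 → 4 → … (one orbit).
The orbit structure of x ↦ 7x mod 39: 6 orbits of sizes [12, 12, 12, 1, 1, 1].
sign(π) = (−1)^{n − #cycles} = (−1)^{39−6} = (−1)^33 = -1.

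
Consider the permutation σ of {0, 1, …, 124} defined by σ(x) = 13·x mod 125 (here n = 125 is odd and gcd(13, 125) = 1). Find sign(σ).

Trace 78: π^k(78) = [78, 14, 57, 116, 8, 104, 102] for k=0..6.
Decompose π into cycles: lengths [100, 20, 4, 1] (4 cycles, including the fixed point 0).
125 − 4 = 121 transpositions; sign(π) = (−1)^121 = -1.

-1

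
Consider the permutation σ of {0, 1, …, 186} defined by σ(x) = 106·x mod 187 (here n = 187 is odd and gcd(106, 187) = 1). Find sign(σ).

-1

Trace 183: π^k(183) = [183, 137, 123, 135, 98, 103, 72] for k=0..6.
Decompose π into cycles: lengths [20, 20, 20, 20, 20, 20, 20, 20, 10, 4, 4, 4, 4, 1] (14 cycles, including the fixed point 0).
14 cycles on 187: each ℓ→(−1)^(ℓ−1), product (−1)^173 = -1.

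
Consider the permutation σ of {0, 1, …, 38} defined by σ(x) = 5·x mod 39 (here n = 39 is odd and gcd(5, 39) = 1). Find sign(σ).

Orbit of 1 under x↦5x: [1, 5, 25, 8]… (length divides ord_39(5)).
The orbit structure of x ↦ 5x mod 39: 11 orbits of sizes [4, 4, 4, 4, 4, 4, 4, 4, 4, 2, 1].
sign(π) = (−1)^{n − #cycles} = (−1)^{39−11} = (−1)^28 = +1.
The Jacobi symbol (5|39) = +1 (Zolotarev) agrees.

+1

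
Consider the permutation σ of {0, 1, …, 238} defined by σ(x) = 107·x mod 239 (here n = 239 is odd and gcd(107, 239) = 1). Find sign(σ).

Start at x=6: 6 → 164 → 101 → 52 → 67 → 238 → 132 → … (one orbit).
The orbit structure of x ↦ 107x mod 239: 8 orbits of sizes [34, 34, 34, 34, 34, 34, 34, 1].
Σ(ℓ_i−1) = 239−8 = 231; sign = (−1)^231 = -1.
Check: (107/239) = -1 by Zolotarev.

-1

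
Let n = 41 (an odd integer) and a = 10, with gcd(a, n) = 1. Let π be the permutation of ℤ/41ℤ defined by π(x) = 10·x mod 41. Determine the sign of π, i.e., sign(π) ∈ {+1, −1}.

Trace 18: π^k(18) = [18, 16, 37, 1, 10] for k=0..4.
The orbit structure of x ↦ 10x mod 41: 9 orbits of sizes [5, 5, 5, 5, 5, 5, 5, 5, 1].
n − c = 41 − 9 = 32; sign = (−1)^32 = +1.
Via Zolotarev, sign(π_{10}) = (10|41) = +1.

+1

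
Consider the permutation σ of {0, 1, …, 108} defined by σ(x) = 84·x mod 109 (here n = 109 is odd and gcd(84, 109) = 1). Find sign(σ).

+1

Trace 105: π^k(105) = [105, 100, 7, 43, 15, 61, 1] for k=0..6.
3 cycles of lengths [54, 54, 1].
n − c = 109 − 3 = 106; sign = (−1)^106 = +1.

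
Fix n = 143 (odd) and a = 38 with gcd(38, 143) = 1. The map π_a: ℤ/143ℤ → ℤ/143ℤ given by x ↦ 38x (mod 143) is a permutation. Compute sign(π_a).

Trace 1: π^k(1) = [1, 38, 14, 103, 53, 12, 27] for k=0..6.
Decompose π into cycles: lengths [10, 10, 10, 10, 10, 10, 10, 10, 10, 10, 10, 10, 5, 5, 2, 2, 2, 2, 2, 2, 1] (21 cycles, including the fixed point 0).
sign(π) = (−1)^{n − #cycles} = (−1)^{143−21} = (−1)^122 = +1.
(38|143)_J = +1 (Zolotarev's lemma cross-check).

+1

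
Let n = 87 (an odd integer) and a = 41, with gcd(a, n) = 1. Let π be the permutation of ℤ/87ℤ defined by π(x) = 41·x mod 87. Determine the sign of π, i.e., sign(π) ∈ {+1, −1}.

Start at x=28: 28 → 17 → 1 → 41 → 28 (one orbit).
Cycle lengths of π_41 on ℤ/87ℤ: [4, 4, 4, 4, 4, 4, 4, 4, 4, 4, 4, 4, 4, 4, 4, 4, 4, 4, 4, 4, 4, 2, 1]; 23 cycles in total.
23 cycles on 87: each ℓ→(−1)^(ℓ−1), product (−1)^64 = +1.
Via Zolotarev, sign(π_{41}) = (41|87) = +1.

+1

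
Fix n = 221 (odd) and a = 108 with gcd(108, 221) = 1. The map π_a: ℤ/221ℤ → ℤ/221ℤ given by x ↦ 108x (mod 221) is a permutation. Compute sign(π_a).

-1

Start at x=55: 55 → 194 → 178 → 218 → 118 → 147 → 185 → … (one orbit).
The orbit structure of x ↦ 108x mod 221: 8 orbits of sizes [48, 48, 48, 48, 16, 6, 6, 1].
Σ(ℓ_i−1) = 221−8 = 213; sign = (−1)^213 = -1.
Via Zolotarev, sign(π_{108}) = (108|221) = -1.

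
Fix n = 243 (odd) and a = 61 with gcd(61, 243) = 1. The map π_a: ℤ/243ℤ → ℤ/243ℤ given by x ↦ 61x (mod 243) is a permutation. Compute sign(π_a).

Orbit of 31 under x↦61x: [31, 190, 169, 103, 208, 52, 13]… (length divides ord_243(61)).
π_61 has 11 disjoint cycles with lengths [81, 81, 27, 27, 9, 9, 3, 3, 1, 1, 1] on {0,…,242}.
Σ(ℓ_i−1) = 243−11 = 232; sign = (−1)^232 = +1.
Check: (61/243) = +1 by Zolotarev.

+1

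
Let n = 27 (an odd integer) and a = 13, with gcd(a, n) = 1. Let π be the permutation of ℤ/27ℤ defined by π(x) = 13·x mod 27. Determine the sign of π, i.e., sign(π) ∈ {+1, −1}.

+1

Trace 10: π^k(10) = [10, 22, 16, 19, 4, 25, 1] for k=0..6.
7 cycles of lengths [9, 9, 3, 3, 1, 1, 1].
sign(π) = (−1)^{n − #cycles} = (−1)^{27−7} = (−1)^20 = +1.
Zolotarev: (13|27) = +1, matching the cycle-count sign.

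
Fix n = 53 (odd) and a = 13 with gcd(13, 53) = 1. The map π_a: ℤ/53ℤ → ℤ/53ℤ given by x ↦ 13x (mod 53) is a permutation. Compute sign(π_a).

+1

Start at x=44: 44 → 42 → 16 → 49 → 1 → 13 → 10 → … (one orbit).
Cycle lengths of π_13 on ℤ/53ℤ: [13, 13, 13, 13, 1]; 5 cycles in total.
With 5 cycles on 53 points, sign = (−1)^{53−5} = +1.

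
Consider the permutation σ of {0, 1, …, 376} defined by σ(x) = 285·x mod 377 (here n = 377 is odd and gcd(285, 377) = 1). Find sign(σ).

Trace 248: π^k(248) = [248, 181, 313, 233, 53, 25, 339] for k=0..6.
Cycle type of π: 14×24 + 7×4 + 2×6 + 1; total 35 cycles.
n − c = 377 − 35 = 342; sign = (−1)^342 = +1.

+1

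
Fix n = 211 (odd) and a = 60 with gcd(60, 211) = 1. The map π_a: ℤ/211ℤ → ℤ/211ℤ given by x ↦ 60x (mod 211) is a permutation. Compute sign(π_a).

-1

Start at x=132: 132 → 113 → 28 → 203 → 153 → 107 → 90 → … (one orbit).
π_60 has 4 disjoint cycles with lengths [70, 70, 70, 1] on {0,…,210}.
4 cycles on 211: each ℓ→(−1)^(ℓ−1), product (−1)^207 = -1.
The Jacobi symbol (60|211) = -1 (Zolotarev) agrees.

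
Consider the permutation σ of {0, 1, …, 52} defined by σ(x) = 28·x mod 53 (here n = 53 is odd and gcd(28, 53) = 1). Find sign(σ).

+1

Orbit of 10 under x↦28x: [10, 15, 49, 47, 44, 13, 46]… (length divides ord_53(28)).
Cycle type of π: 13×4 + 1; total 5 cycles.
53 − 5 = 48 transpositions; sign(π) = (−1)^48 = +1.
Zolotarev: (28|53) = +1, matching the cycle-count sign.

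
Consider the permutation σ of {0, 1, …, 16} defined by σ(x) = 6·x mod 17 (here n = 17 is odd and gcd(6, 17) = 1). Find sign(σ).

Orbit of 6 under x↦6x: [6, 2, 12, 4, 7, 8, 14]… (length divides ord_17(6)).
Cycle type of π: 16 + 1; total 2 cycles.
Σ(ℓ_i−1) = 17−2 = 15; sign = (−1)^15 = -1.
(6|17)_J = -1 (Zolotarev's lemma cross-check).

-1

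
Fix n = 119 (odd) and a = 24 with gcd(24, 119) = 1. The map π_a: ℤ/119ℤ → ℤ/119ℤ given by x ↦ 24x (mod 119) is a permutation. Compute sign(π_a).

+1

Orbit of 75 under x↦24x: [75, 15, 3, 72, 62, 60, 12]… (length divides ord_119(24)).
5 cycles of lengths [48, 48, 16, 6, 1].
n − c = 119 − 5 = 114; sign = (−1)^114 = +1.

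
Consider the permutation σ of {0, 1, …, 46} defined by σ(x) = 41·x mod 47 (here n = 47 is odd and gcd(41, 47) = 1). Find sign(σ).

-1

Orbit of 19 under x↦41x: [19, 27, 26, 32, 43, 24, 44]… (length divides ord_47(41)).
2 cycles of lengths [46, 1].
Σ(ℓ_i−1) = 47−2 = 45; sign = (−1)^45 = -1.
The Jacobi symbol (41|47) = -1 (Zolotarev) agrees.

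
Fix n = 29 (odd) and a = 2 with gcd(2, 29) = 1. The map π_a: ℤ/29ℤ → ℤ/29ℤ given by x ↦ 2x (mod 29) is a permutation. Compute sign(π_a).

Start at x=24: 24 → 19 → 9 → 18 → 7 → 14 → 28 → … (one orbit).
The orbit structure of x ↦ 2x mod 29: 2 orbits of sizes [28, 1].
29 − 2 = 27 transpositions; sign(π) = (−1)^27 = -1.
Check: (2/29) = -1 by Zolotarev.

-1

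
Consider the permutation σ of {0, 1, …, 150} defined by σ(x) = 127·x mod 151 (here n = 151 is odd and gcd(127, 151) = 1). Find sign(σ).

+1

Start at x=94: 94 → 9 → 86 → 50 → 8 → 110 → 78 → … (one orbit).
Cycle lengths of π_127 on ℤ/151ℤ: [25, 25, 25, 25, 25, 25, 1]; 7 cycles in total.
Σ(ℓ_i−1) = 151−7 = 144; sign = (−1)^144 = +1.
Check: (127/151) = +1 by Zolotarev.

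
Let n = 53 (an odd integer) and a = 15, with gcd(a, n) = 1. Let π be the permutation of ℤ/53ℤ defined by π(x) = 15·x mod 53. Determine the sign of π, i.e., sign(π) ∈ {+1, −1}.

+1

Start at x=13: 13 → 36 → 10 → 44 → 24 → 42 → 47 → … (one orbit).
Cycle type of π: 13×4 + 1; total 5 cycles.
With 5 cycles on 53 points, sign = (−1)^{53−5} = +1.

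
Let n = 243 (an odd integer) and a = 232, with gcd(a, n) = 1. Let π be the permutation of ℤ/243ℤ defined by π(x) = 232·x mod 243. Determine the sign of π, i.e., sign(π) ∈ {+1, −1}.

Trace 151: π^k(151) = [151, 40, 46, 223, 220, 10, 133] for k=0..6.
11 cycles of lengths [81, 81, 27, 27, 9, 9, 3, 3, 1, 1, 1].
n − c = 243 − 11 = 232; sign = (−1)^232 = +1.

+1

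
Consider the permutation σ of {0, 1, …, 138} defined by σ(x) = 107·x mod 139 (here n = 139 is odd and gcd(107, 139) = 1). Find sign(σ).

Trace 11: π^k(11) = [11, 65, 5, 118, 116, 41, 78] for k=0..6.
Cycle lengths of π_107 on ℤ/139ℤ: [69, 69, 1]; 3 cycles in total.
3 cycles on 139: each ℓ→(−1)^(ℓ−1), product (−1)^136 = +1.

+1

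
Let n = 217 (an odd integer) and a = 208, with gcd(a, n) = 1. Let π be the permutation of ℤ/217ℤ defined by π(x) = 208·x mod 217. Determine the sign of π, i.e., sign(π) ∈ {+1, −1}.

Start at x=216: 216 → 9 → 136 → 78 → 166 → 25 → 209 → … (one orbit).
π_208 has 9 disjoint cycles with lengths [30, 30, 30, 30, 30, 30, 30, 6, 1] on {0,…,216}.
9 cycles on 217: each ℓ→(−1)^(ℓ−1), product (−1)^208 = +1.
The Jacobi symbol (208|217) = +1 (Zolotarev) agrees.

+1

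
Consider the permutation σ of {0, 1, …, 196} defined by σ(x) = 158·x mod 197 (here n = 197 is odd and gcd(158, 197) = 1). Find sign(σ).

Orbit of 90 under x↦158x: [90, 36, 172, 187, 193, 156, 23]… (length divides ord_197(158)).
Cycle lengths of π_158 on ℤ/197ℤ: [49, 49, 49, 49, 1]; 5 cycles in total.
Σ(ℓ_i−1) = 197−5 = 192; sign = (−1)^192 = +1.

+1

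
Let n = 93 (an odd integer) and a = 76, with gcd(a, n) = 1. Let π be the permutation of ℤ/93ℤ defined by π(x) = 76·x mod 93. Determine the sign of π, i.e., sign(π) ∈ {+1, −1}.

Start at x=67: 67 → 70 → 19 → 49 → 4 → 25 → 40 → … (one orbit).
Decompose π into cycles: lengths [15, 15, 15, 15, 15, 15, 1, 1, 1] (9 cycles, including the fixed point 0).
n − c = 93 − 9 = 84; sign = (−1)^84 = +1.
Check: (76/93) = +1 by Zolotarev.

+1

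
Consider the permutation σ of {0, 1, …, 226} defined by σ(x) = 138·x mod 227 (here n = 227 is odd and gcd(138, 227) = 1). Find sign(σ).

-1

Orbit of 74 under x↦138x: [74, 224, 40, 72, 175, 88, 113]… (length divides ord_227(138)).
Cycle lengths of π_138 on ℤ/227ℤ: [226, 1]; 2 cycles in total.
sign(π) = (−1)^{n − #cycles} = (−1)^{227−2} = (−1)^225 = -1.
Zolotarev: (138|227) = -1, matching the cycle-count sign.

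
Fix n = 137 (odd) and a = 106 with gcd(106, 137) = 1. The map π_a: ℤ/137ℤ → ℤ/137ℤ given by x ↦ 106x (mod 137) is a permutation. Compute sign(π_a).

-1

Trace 94: π^k(94) = [94, 100, 51, 63, 102, 126, 67] for k=0..6.
2 cycles of lengths [136, 1].
n − c = 137 − 2 = 135; sign = (−1)^135 = -1.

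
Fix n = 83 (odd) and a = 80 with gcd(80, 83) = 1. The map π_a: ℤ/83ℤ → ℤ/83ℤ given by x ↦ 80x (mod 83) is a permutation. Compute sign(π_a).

-1

Orbit of 72 under x↦80x: [72, 33, 67, 48, 22, 17, 32]… (length divides ord_83(80)).
Cycle lengths of π_80 on ℤ/83ℤ: [82, 1]; 2 cycles in total.
With 2 cycles on 83 points, sign = (−1)^{83−2} = -1.
Zolotarev: (80|83) = -1, matching the cycle-count sign.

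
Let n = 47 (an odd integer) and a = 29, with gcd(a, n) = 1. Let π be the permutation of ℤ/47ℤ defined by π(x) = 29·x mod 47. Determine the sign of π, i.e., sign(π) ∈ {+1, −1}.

-1

Start at x=15: 15 → 12 → 19 → 34 → 46 → 18 → 5 → … (one orbit).
Decompose π into cycles: lengths [46, 1] (2 cycles, including the fixed point 0).
sign(π) = (−1)^{n − #cycles} = (−1)^{47−2} = (−1)^45 = -1.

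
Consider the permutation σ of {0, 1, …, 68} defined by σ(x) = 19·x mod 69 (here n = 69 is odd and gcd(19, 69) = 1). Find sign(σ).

Start at x=13: 13 → 40 → 1 → 19 → 16 → 28 → 49 → … (one orbit).
π_19 has 6 disjoint cycles with lengths [22, 22, 22, 1, 1, 1] on {0,…,68}.
n − c = 69 − 6 = 63; sign = (−1)^63 = -1.
(19|69)_J = -1 (Zolotarev's lemma cross-check).

-1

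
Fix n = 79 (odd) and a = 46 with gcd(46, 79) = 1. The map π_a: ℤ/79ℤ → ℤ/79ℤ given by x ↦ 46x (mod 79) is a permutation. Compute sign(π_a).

+1

Start at x=62: 62 → 8 → 52 → 22 → 64 → 21 → 18 → … (one orbit).
The orbit structure of x ↦ 46x mod 79: 7 orbits of sizes [13, 13, 13, 13, 13, 13, 1].
Σ(ℓ_i−1) = 79−7 = 72; sign = (−1)^72 = +1.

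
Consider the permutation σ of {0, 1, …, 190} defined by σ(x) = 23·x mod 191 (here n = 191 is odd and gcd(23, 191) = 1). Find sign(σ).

Orbit of 85 under x↦23x: [85, 45, 80, 121, 109, 24, 170]… (length divides ord_191(23)).
The orbit structure of x ↦ 23x mod 191: 3 orbits of sizes [95, 95, 1].
With 3 cycles on 191 points, sign = (−1)^{191−3} = +1.

+1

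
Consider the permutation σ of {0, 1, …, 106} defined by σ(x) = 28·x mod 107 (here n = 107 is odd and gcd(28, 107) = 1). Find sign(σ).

Start at x=47: 47 → 32 → 40 → 50 → 9 → 38 → 101 → … (one orbit).
Cycle type of π: 106 + 1; total 2 cycles.
n − c = 107 − 2 = 105; sign = (−1)^105 = -1.
Zolotarev: (28|107) = -1, matching the cycle-count sign.

-1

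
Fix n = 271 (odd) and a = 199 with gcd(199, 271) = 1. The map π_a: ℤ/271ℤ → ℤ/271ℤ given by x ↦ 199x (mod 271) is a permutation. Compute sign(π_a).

Trace 262: π^k(262) = [262, 106, 227, 187, 86, 41, 29] for k=0..6.
Cycle lengths of π_199 on ℤ/271ℤ: [90, 90, 90, 1]; 4 cycles in total.
4 cycles on 271: each ℓ→(−1)^(ℓ−1), product (−1)^267 = -1.
The Jacobi symbol (199|271) = -1 (Zolotarev) agrees.

-1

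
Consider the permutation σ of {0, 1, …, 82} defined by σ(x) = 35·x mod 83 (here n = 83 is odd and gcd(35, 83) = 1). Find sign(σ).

Start at x=53: 53 → 29 → 19 → 1 → 35 → 63 → 47 → … (one orbit).
Decompose π into cycles: lengths [82, 1] (2 cycles, including the fixed point 0).
n − c = 83 − 2 = 81; sign = (−1)^81 = -1.
Via Zolotarev, sign(π_{35}) = (35|83) = -1.

-1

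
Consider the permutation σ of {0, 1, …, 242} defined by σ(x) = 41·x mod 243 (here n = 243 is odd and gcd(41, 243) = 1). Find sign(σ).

-1

Orbit of 104 under x↦41x: [104, 133, 107, 13, 47, 226, 32]… (length divides ord_243(41)).
6 cycles of lengths [162, 54, 18, 6, 2, 1].
sign(π) = (−1)^{n − #cycles} = (−1)^{243−6} = (−1)^237 = -1.
Check: (41/243) = -1 by Zolotarev.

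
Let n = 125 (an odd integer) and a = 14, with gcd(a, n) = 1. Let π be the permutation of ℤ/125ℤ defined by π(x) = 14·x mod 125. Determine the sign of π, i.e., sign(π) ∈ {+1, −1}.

+1

Orbit of 9 under x↦14x: [9, 1, 14, 71, 119, 41, 74]… (length divides ord_125(14)).
π_14 has 7 disjoint cycles with lengths [50, 50, 10, 10, 2, 2, 1] on {0,…,124}.
7 cycles on 125: each ℓ→(−1)^(ℓ−1), product (−1)^118 = +1.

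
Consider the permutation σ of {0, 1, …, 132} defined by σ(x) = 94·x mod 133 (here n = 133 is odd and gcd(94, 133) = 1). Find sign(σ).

+1

Start at x=132: 132 → 39 → 75 → 1 → 94 → 58 → 132 (one orbit).
Cycle lengths of π_94 on ℤ/133ℤ: [6, 6, 6, 6, 6, 6, 6, 6, 6, 6, 6, 6, 6, 6, 6, 6, 6, 6, 6, 2, 2, 2, 2, 2, 2, 2, 2, 2, 1]; 29 cycles in total.
29 cycles on 133: each ℓ→(−1)^(ℓ−1), product (−1)^104 = +1.
Check: (94/133) = +1 by Zolotarev.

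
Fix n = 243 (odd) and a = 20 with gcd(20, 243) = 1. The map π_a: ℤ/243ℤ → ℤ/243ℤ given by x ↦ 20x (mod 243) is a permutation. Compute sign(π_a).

-1

Trace 98: π^k(98) = [98, 16, 77, 82, 182, 238, 143] for k=0..6.
The orbit structure of x ↦ 20x mod 243: 6 orbits of sizes [162, 54, 18, 6, 2, 1].
With 6 cycles on 243 points, sign = (−1)^{243−6} = -1.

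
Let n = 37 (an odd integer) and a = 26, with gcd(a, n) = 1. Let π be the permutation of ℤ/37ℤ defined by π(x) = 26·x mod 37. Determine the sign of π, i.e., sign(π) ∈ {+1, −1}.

+1

Orbit of 1 under x↦26x: [1, 26, 10]… (length divides ord_37(26)).
Cycle type of π: 3×12 + 1; total 13 cycles.
13 cycles on 37: each ℓ→(−1)^(ℓ−1), product (−1)^24 = +1.
The Jacobi symbol (26|37) = +1 (Zolotarev) agrees.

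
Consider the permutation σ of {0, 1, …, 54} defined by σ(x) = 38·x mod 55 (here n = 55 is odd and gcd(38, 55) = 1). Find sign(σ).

-1

Orbit of 14 under x↦38x: [14, 37, 31, 23, 49, 47, 26]… (length divides ord_55(38)).
The orbit structure of x ↦ 38x mod 55: 6 orbits of sizes [20, 20, 5, 5, 4, 1].
sign(π) = (−1)^{n − #cycles} = (−1)^{55−6} = (−1)^49 = -1.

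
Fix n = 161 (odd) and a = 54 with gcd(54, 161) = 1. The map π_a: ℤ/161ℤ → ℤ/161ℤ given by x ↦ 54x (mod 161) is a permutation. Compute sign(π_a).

-1

Orbit of 131 under x↦54x: [131, 151, 104, 142, 101, 141, 47]… (length divides ord_161(54)).
Cycle type of π: 66×2 + 11×2 + 6 + 1; total 6 cycles.
With 6 cycles on 161 points, sign = (−1)^{161−6} = -1.
Zolotarev: (54|161) = -1, matching the cycle-count sign.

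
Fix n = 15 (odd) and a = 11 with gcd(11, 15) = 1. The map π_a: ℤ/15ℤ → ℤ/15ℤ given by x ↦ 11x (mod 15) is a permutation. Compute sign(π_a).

Trace 1: π^k(1) = [1, 11] for k=0..1.
Cycle type of π: 2×5 + 1×5; total 10 cycles.
With 10 cycles on 15 points, sign = (−1)^{15−10} = -1.

-1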